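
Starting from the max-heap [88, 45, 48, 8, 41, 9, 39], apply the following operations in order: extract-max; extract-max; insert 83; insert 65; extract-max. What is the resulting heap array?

[65, 41, 45, 8, 9, 39]

extract-max → returns 88:
  remove root 88; move last element 39 to root → [39, 45, 48, 8, 41, 9]
  39 vs larger child 48 at index 2, swap → [48, 45, 39, 8, 41, 9]
extract-max → returns 48:
  remove root 48; move last element 9 to root → [9, 45, 39, 8, 41]
  9 vs larger child 45 at index 1, swap → [45, 9, 39, 8, 41]
  9 vs larger child 41 at index 4, swap → [45, 41, 39, 8, 9]
insert 83:
  append 83 at index 5 → [45, 41, 39, 8, 9, 83]
  83 > parent 39 at index 2, swap → [45, 41, 83, 8, 9, 39]
  83 > parent 45 at index 0, swap → [83, 41, 45, 8, 9, 39]
insert 65:
  append 65 at index 6 → [83, 41, 45, 8, 9, 39, 65]
  65 > parent 45 at index 2, swap → [83, 41, 65, 8, 9, 39, 45]
extract-max → returns 83:
  remove root 83; move last element 45 to root → [45, 41, 65, 8, 9, 39]
  45 vs larger child 65 at index 2, swap → [65, 41, 45, 8, 9, 39]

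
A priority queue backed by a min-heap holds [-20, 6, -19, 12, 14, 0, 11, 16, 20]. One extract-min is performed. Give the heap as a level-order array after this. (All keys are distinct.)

[-19, 6, 0, 12, 14, 20, 11, 16]

remove root -20; move last element 20 to root → [20, 6, -19, 12, 14, 0, 11, 16]
20 vs smaller child -19 at index 2, swap → [-19, 6, 20, 12, 14, 0, 11, 16]
20 vs smaller child 0 at index 5, swap → [-19, 6, 0, 12, 14, 20, 11, 16]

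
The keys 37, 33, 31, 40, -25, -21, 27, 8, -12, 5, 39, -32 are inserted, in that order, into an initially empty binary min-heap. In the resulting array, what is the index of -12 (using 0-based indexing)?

1

Insert 37:
  append 37 at index 0 → [37] (no swap needed)
Insert 33:
  append 33 at index 1 → [37, 33]
  33 < parent 37 at index 0, swap → [33, 37]
Insert 31:
  append 31 at index 2 → [33, 37, 31]
  31 < parent 33 at index 0, swap → [31, 37, 33]
Insert 40:
  append 40 at index 3 → [31, 37, 33, 40] (no swap needed)
Insert -25:
  append -25 at index 4 → [31, 37, 33, 40, -25]
  -25 < parent 37 at index 1, swap → [31, -25, 33, 40, 37]
  -25 < parent 31 at index 0, swap → [-25, 31, 33, 40, 37]
Insert -21:
  append -21 at index 5 → [-25, 31, 33, 40, 37, -21]
  -21 < parent 33 at index 2, swap → [-25, 31, -21, 40, 37, 33]
Insert 27:
  append 27 at index 6 → [-25, 31, -21, 40, 37, 33, 27] (no swap needed)
Insert 8:
  append 8 at index 7 → [-25, 31, -21, 40, 37, 33, 27, 8]
  8 < parent 40 at index 3, swap → [-25, 31, -21, 8, 37, 33, 27, 40]
  8 < parent 31 at index 1, swap → [-25, 8, -21, 31, 37, 33, 27, 40]
Insert -12:
  append -12 at index 8 → [-25, 8, -21, 31, 37, 33, 27, 40, -12]
  -12 < parent 31 at index 3, swap → [-25, 8, -21, -12, 37, 33, 27, 40, 31]
  -12 < parent 8 at index 1, swap → [-25, -12, -21, 8, 37, 33, 27, 40, 31]
Insert 5:
  append 5 at index 9 → [-25, -12, -21, 8, 37, 33, 27, 40, 31, 5]
  5 < parent 37 at index 4, swap → [-25, -12, -21, 8, 5, 33, 27, 40, 31, 37]
Insert 39:
  append 39 at index 10 → [-25, -12, -21, 8, 5, 33, 27, 40, 31, 37, 39] (no swap needed)
Insert -32:
  append -32 at index 11 → [-25, -12, -21, 8, 5, 33, 27, 40, 31, 37, 39, -32]
  -32 < parent 33 at index 5, swap → [-25, -12, -21, 8, 5, -32, 27, 40, 31, 37, 39, 33]
  -32 < parent -21 at index 2, swap → [-25, -12, -32, 8, 5, -21, 27, 40, 31, 37, 39, 33]
  -32 < parent -25 at index 0, swap → [-32, -12, -25, 8, 5, -21, 27, 40, 31, 37, 39, 33]
resulting array: [-32, -12, -25, 8, 5, -21, 27, 40, 31, 37, 39, 33]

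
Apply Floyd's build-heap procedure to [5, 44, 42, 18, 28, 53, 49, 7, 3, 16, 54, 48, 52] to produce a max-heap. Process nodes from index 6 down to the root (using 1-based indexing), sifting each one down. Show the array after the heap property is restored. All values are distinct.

sift down from index 6: already satisfies heap property
sift down from index 5:
  28 vs larger child 54 at index 11, swap → [5, 44, 42, 18, 54, 53, 49, 7, 3, 16, 28, 48, 52]
sift down from index 4: already satisfies heap property
sift down from index 3:
  42 vs larger child 53 at index 6, swap → [5, 44, 53, 18, 54, 42, 49, 7, 3, 16, 28, 48, 52]
  42 vs larger child 52 at index 13, swap → [5, 44, 53, 18, 54, 52, 49, 7, 3, 16, 28, 48, 42]
sift down from index 2:
  44 vs larger child 54 at index 5, swap → [5, 54, 53, 18, 44, 52, 49, 7, 3, 16, 28, 48, 42]
sift down from index 1:
  5 vs larger child 54 at index 2, swap → [54, 5, 53, 18, 44, 52, 49, 7, 3, 16, 28, 48, 42]
  5 vs larger child 44 at index 5, swap → [54, 44, 53, 18, 5, 52, 49, 7, 3, 16, 28, 48, 42]
  5 vs larger child 28 at index 11, swap → [54, 44, 53, 18, 28, 52, 49, 7, 3, 16, 5, 48, 42]

[54, 44, 53, 18, 28, 52, 49, 7, 3, 16, 5, 48, 42]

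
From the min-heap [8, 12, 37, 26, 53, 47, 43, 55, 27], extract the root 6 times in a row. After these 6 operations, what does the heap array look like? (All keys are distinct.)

[47, 53, 55]

extract-min #1 returns 8:
  remove root 8; move last element 27 to root → [27, 12, 37, 26, 53, 47, 43, 55]
  27 vs smaller child 12 at index 1, swap → [12, 27, 37, 26, 53, 47, 43, 55]
  27 vs smaller child 26 at index 3, swap → [12, 26, 37, 27, 53, 47, 43, 55]
extract-min #2 returns 12:
  remove root 12; move last element 55 to root → [55, 26, 37, 27, 53, 47, 43]
  55 vs smaller child 26 at index 1, swap → [26, 55, 37, 27, 53, 47, 43]
  55 vs smaller child 27 at index 3, swap → [26, 27, 37, 55, 53, 47, 43]
extract-min #3 returns 26:
  remove root 26; move last element 43 to root → [43, 27, 37, 55, 53, 47]
  43 vs smaller child 27 at index 1, swap → [27, 43, 37, 55, 53, 47]
extract-min #4 returns 27:
  remove root 27; move last element 47 to root → [47, 43, 37, 55, 53]
  47 vs smaller child 37 at index 2, swap → [37, 43, 47, 55, 53]
extract-min #5 returns 37:
  remove root 37; move last element 53 to root → [53, 43, 47, 55]
  53 vs smaller child 43 at index 1, swap → [43, 53, 47, 55]
extract-min #6 returns 43:
  remove root 43; move last element 55 to root → [55, 53, 47]
  55 vs smaller child 47 at index 2, swap → [47, 53, 55]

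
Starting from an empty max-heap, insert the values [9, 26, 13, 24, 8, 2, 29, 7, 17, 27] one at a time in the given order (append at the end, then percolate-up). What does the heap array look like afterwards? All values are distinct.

[29, 27, 26, 17, 24, 2, 13, 7, 9, 8]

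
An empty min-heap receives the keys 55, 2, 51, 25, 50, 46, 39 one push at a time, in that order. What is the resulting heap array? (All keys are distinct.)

Insert 55:
  append 55 at index 0 → [55] (no swap needed)
Insert 2:
  append 2 at index 1 → [55, 2]
  2 < parent 55 at index 0, swap → [2, 55]
Insert 51:
  append 51 at index 2 → [2, 55, 51] (no swap needed)
Insert 25:
  append 25 at index 3 → [2, 55, 51, 25]
  25 < parent 55 at index 1, swap → [2, 25, 51, 55]
Insert 50:
  append 50 at index 4 → [2, 25, 51, 55, 50] (no swap needed)
Insert 46:
  append 46 at index 5 → [2, 25, 51, 55, 50, 46]
  46 < parent 51 at index 2, swap → [2, 25, 46, 55, 50, 51]
Insert 39:
  append 39 at index 6 → [2, 25, 46, 55, 50, 51, 39]
  39 < parent 46 at index 2, swap → [2, 25, 39, 55, 50, 51, 46]

[2, 25, 39, 55, 50, 51, 46]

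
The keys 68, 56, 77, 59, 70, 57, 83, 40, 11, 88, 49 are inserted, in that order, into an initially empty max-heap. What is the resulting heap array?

Insert 68:
  append 68 at index 0 → [68] (no swap needed)
Insert 56:
  append 56 at index 1 → [68, 56] (no swap needed)
Insert 77:
  append 77 at index 2 → [68, 56, 77]
  77 > parent 68 at index 0, swap → [77, 56, 68]
Insert 59:
  append 59 at index 3 → [77, 56, 68, 59]
  59 > parent 56 at index 1, swap → [77, 59, 68, 56]
Insert 70:
  append 70 at index 4 → [77, 59, 68, 56, 70]
  70 > parent 59 at index 1, swap → [77, 70, 68, 56, 59]
Insert 57:
  append 57 at index 5 → [77, 70, 68, 56, 59, 57] (no swap needed)
Insert 83:
  append 83 at index 6 → [77, 70, 68, 56, 59, 57, 83]
  83 > parent 68 at index 2, swap → [77, 70, 83, 56, 59, 57, 68]
  83 > parent 77 at index 0, swap → [83, 70, 77, 56, 59, 57, 68]
Insert 40:
  append 40 at index 7 → [83, 70, 77, 56, 59, 57, 68, 40] (no swap needed)
Insert 11:
  append 11 at index 8 → [83, 70, 77, 56, 59, 57, 68, 40, 11] (no swap needed)
Insert 88:
  append 88 at index 9 → [83, 70, 77, 56, 59, 57, 68, 40, 11, 88]
  88 > parent 59 at index 4, swap → [83, 70, 77, 56, 88, 57, 68, 40, 11, 59]
  88 > parent 70 at index 1, swap → [83, 88, 77, 56, 70, 57, 68, 40, 11, 59]
  88 > parent 83 at index 0, swap → [88, 83, 77, 56, 70, 57, 68, 40, 11, 59]
Insert 49:
  append 49 at index 10 → [88, 83, 77, 56, 70, 57, 68, 40, 11, 59, 49] (no swap needed)

[88, 83, 77, 56, 70, 57, 68, 40, 11, 59, 49]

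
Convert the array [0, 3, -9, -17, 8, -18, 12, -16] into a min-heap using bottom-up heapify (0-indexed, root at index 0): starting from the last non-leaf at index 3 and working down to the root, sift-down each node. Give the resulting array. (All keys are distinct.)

[-18, -17, -9, -16, 8, 0, 12, 3]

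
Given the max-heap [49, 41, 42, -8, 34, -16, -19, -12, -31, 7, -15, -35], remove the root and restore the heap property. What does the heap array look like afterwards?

[42, 41, -16, -8, 34, -35, -19, -12, -31, 7, -15]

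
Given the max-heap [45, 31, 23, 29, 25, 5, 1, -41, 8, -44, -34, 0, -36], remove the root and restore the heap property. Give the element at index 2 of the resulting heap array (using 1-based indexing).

remove root 45; move last element -36 to root → [-36, 31, 23, 29, 25, 5, 1, -41, 8, -44, -34, 0]
-36 vs larger child 31 at index 2, swap → [31, -36, 23, 29, 25, 5, 1, -41, 8, -44, -34, 0]
-36 vs larger child 29 at index 4, swap → [31, 29, 23, -36, 25, 5, 1, -41, 8, -44, -34, 0]
-36 vs larger child 8 at index 9, swap → [31, 29, 23, 8, 25, 5, 1, -41, -36, -44, -34, 0]
resulting array: [31, 29, 23, 8, 25, 5, 1, -41, -36, -44, -34, 0]

29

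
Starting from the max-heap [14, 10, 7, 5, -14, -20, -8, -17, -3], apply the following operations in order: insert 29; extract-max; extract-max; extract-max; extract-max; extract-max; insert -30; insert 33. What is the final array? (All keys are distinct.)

insert 29:
  append 29 at index 9 → [14, 10, 7, 5, -14, -20, -8, -17, -3, 29]
  29 > parent -14 at index 4, swap → [14, 10, 7, 5, 29, -20, -8, -17, -3, -14]
  29 > parent 10 at index 1, swap → [14, 29, 7, 5, 10, -20, -8, -17, -3, -14]
  29 > parent 14 at index 0, swap → [29, 14, 7, 5, 10, -20, -8, -17, -3, -14]
extract-max → returns 29:
  remove root 29; move last element -14 to root → [-14, 14, 7, 5, 10, -20, -8, -17, -3]
  -14 vs larger child 14 at index 1, swap → [14, -14, 7, 5, 10, -20, -8, -17, -3]
  -14 vs larger child 10 at index 4, swap → [14, 10, 7, 5, -14, -20, -8, -17, -3]
extract-max → returns 14:
  remove root 14; move last element -3 to root → [-3, 10, 7, 5, -14, -20, -8, -17]
  -3 vs larger child 10 at index 1, swap → [10, -3, 7, 5, -14, -20, -8, -17]
  -3 vs larger child 5 at index 3, swap → [10, 5, 7, -3, -14, -20, -8, -17]
extract-max → returns 10:
  remove root 10; move last element -17 to root → [-17, 5, 7, -3, -14, -20, -8]
  -17 vs larger child 7 at index 2, swap → [7, 5, -17, -3, -14, -20, -8]
  -17 vs larger child -8 at index 6, swap → [7, 5, -8, -3, -14, -20, -17]
extract-max → returns 7:
  remove root 7; move last element -17 to root → [-17, 5, -8, -3, -14, -20]
  -17 vs larger child 5 at index 1, swap → [5, -17, -8, -3, -14, -20]
  -17 vs larger child -3 at index 3, swap → [5, -3, -8, -17, -14, -20]
extract-max → returns 5:
  remove root 5; move last element -20 to root → [-20, -3, -8, -17, -14]
  -20 vs larger child -3 at index 1, swap → [-3, -20, -8, -17, -14]
  -20 vs larger child -14 at index 4, swap → [-3, -14, -8, -17, -20]
insert -30:
  append -30 at index 5 → [-3, -14, -8, -17, -20, -30] (no swap needed)
insert 33:
  append 33 at index 6 → [-3, -14, -8, -17, -20, -30, 33]
  33 > parent -8 at index 2, swap → [-3, -14, 33, -17, -20, -30, -8]
  33 > parent -3 at index 0, swap → [33, -14, -3, -17, -20, -30, -8]

[33, -14, -3, -17, -20, -30, -8]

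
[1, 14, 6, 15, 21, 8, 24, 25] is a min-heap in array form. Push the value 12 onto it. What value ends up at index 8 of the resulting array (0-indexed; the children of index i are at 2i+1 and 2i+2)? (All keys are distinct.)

append 12 at index 8 → [1, 14, 6, 15, 21, 8, 24, 25, 12]
12 < parent 15 at index 3, swap → [1, 14, 6, 12, 21, 8, 24, 25, 15]
12 < parent 14 at index 1, swap → [1, 12, 6, 14, 21, 8, 24, 25, 15]
resulting array: [1, 12, 6, 14, 21, 8, 24, 25, 15]

15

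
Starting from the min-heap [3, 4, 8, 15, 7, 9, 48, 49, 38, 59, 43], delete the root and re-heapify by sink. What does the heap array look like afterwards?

[4, 7, 8, 15, 43, 9, 48, 49, 38, 59]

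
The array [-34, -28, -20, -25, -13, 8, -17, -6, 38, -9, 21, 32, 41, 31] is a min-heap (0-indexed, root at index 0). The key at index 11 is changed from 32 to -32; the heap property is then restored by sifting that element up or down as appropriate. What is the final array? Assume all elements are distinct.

set index 11 from 32 to -32 → [-34, -28, -20, -25, -13, 8, -17, -6, 38, -9, 21, -32, 41, 31]
-32 < parent 8 at index 5, swap → [-34, -28, -20, -25, -13, -32, -17, -6, 38, -9, 21, 8, 41, 31]
-32 < parent -20 at index 2, swap → [-34, -28, -32, -25, -13, -20, -17, -6, 38, -9, 21, 8, 41, 31]

[-34, -28, -32, -25, -13, -20, -17, -6, 38, -9, 21, 8, 41, 31]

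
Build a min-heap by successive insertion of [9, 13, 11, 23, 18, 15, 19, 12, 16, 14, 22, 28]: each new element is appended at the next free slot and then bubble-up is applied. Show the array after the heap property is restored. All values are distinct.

[9, 12, 11, 13, 14, 15, 19, 23, 16, 18, 22, 28]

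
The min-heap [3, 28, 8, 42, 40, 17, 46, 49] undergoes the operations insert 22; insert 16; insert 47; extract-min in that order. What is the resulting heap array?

insert 22:
  append 22 at index 8 → [3, 28, 8, 42, 40, 17, 46, 49, 22]
  22 < parent 42 at index 3, swap → [3, 28, 8, 22, 40, 17, 46, 49, 42]
  22 < parent 28 at index 1, swap → [3, 22, 8, 28, 40, 17, 46, 49, 42]
insert 16:
  append 16 at index 9 → [3, 22, 8, 28, 40, 17, 46, 49, 42, 16]
  16 < parent 40 at index 4, swap → [3, 22, 8, 28, 16, 17, 46, 49, 42, 40]
  16 < parent 22 at index 1, swap → [3, 16, 8, 28, 22, 17, 46, 49, 42, 40]
insert 47:
  append 47 at index 10 → [3, 16, 8, 28, 22, 17, 46, 49, 42, 40, 47] (no swap needed)
extract-min → returns 3:
  remove root 3; move last element 47 to root → [47, 16, 8, 28, 22, 17, 46, 49, 42, 40]
  47 vs smaller child 8 at index 2, swap → [8, 16, 47, 28, 22, 17, 46, 49, 42, 40]
  47 vs smaller child 17 at index 5, swap → [8, 16, 17, 28, 22, 47, 46, 49, 42, 40]

[8, 16, 17, 28, 22, 47, 46, 49, 42, 40]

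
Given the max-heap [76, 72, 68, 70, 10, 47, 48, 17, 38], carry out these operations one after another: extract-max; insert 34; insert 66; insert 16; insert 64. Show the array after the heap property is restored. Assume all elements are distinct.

[72, 70, 68, 38, 66, 64, 48, 17, 34, 10, 16, 47]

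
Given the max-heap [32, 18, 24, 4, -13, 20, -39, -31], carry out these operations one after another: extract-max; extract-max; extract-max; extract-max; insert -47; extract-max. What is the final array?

[-13, -39, -31, -47]

extract-max → returns 32:
  remove root 32; move last element -31 to root → [-31, 18, 24, 4, -13, 20, -39]
  -31 vs larger child 24 at index 2, swap → [24, 18, -31, 4, -13, 20, -39]
  -31 vs larger child 20 at index 5, swap → [24, 18, 20, 4, -13, -31, -39]
extract-max → returns 24:
  remove root 24; move last element -39 to root → [-39, 18, 20, 4, -13, -31]
  -39 vs larger child 20 at index 2, swap → [20, 18, -39, 4, -13, -31]
  -39 vs only child -31 at index 5, swap → [20, 18, -31, 4, -13, -39]
extract-max → returns 20:
  remove root 20; move last element -39 to root → [-39, 18, -31, 4, -13]
  -39 vs larger child 18 at index 1, swap → [18, -39, -31, 4, -13]
  -39 vs larger child 4 at index 3, swap → [18, 4, -31, -39, -13]
extract-max → returns 18:
  remove root 18; move last element -13 to root → [-13, 4, -31, -39]
  -13 vs larger child 4 at index 1, swap → [4, -13, -31, -39]
insert -47:
  append -47 at index 4 → [4, -13, -31, -39, -47] (no swap needed)
extract-max → returns 4:
  remove root 4; move last element -47 to root → [-47, -13, -31, -39]
  -47 vs larger child -13 at index 1, swap → [-13, -47, -31, -39]
  -47 vs only child -39 at index 3, swap → [-13, -39, -31, -47]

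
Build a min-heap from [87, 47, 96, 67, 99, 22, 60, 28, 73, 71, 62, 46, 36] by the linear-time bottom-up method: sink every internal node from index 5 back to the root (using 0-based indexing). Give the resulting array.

sift down from index 5: already satisfies heap property
sift down from index 4:
  99 vs smaller child 62 at index 10, swap → [87, 47, 96, 67, 62, 22, 60, 28, 73, 71, 99, 46, 36]
sift down from index 3:
  67 vs smaller child 28 at index 7, swap → [87, 47, 96, 28, 62, 22, 60, 67, 73, 71, 99, 46, 36]
sift down from index 2:
  96 vs smaller child 22 at index 5, swap → [87, 47, 22, 28, 62, 96, 60, 67, 73, 71, 99, 46, 36]
  96 vs smaller child 36 at index 12, swap → [87, 47, 22, 28, 62, 36, 60, 67, 73, 71, 99, 46, 96]
sift down from index 1:
  47 vs smaller child 28 at index 3, swap → [87, 28, 22, 47, 62, 36, 60, 67, 73, 71, 99, 46, 96]
sift down from index 0:
  87 vs smaller child 22 at index 2, swap → [22, 28, 87, 47, 62, 36, 60, 67, 73, 71, 99, 46, 96]
  87 vs smaller child 36 at index 5, swap → [22, 28, 36, 47, 62, 87, 60, 67, 73, 71, 99, 46, 96]
  87 vs smaller child 46 at index 11, swap → [22, 28, 36, 47, 62, 46, 60, 67, 73, 71, 99, 87, 96]

[22, 28, 36, 47, 62, 46, 60, 67, 73, 71, 99, 87, 96]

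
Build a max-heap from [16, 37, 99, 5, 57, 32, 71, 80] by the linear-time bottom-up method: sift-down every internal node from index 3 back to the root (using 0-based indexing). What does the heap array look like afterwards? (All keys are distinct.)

[99, 80, 71, 37, 57, 32, 16, 5]

sift down from index 3:
  5 vs only child 80 at index 7, swap → [16, 37, 99, 80, 57, 32, 71, 5]
sift down from index 2: already satisfies heap property
sift down from index 1:
  37 vs larger child 80 at index 3, swap → [16, 80, 99, 37, 57, 32, 71, 5]
sift down from index 0:
  16 vs larger child 99 at index 2, swap → [99, 80, 16, 37, 57, 32, 71, 5]
  16 vs larger child 71 at index 6, swap → [99, 80, 71, 37, 57, 32, 16, 5]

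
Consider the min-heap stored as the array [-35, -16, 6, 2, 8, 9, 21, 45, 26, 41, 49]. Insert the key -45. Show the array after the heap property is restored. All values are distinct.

[-45, -16, -35, 2, 8, 6, 21, 45, 26, 41, 49, 9]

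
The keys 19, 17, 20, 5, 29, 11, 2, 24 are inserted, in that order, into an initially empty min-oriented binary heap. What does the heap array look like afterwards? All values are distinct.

Insert 19:
  append 19 at index 0 → [19] (no swap needed)
Insert 17:
  append 17 at index 1 → [19, 17]
  17 < parent 19 at index 0, swap → [17, 19]
Insert 20:
  append 20 at index 2 → [17, 19, 20] (no swap needed)
Insert 5:
  append 5 at index 3 → [17, 19, 20, 5]
  5 < parent 19 at index 1, swap → [17, 5, 20, 19]
  5 < parent 17 at index 0, swap → [5, 17, 20, 19]
Insert 29:
  append 29 at index 4 → [5, 17, 20, 19, 29] (no swap needed)
Insert 11:
  append 11 at index 5 → [5, 17, 20, 19, 29, 11]
  11 < parent 20 at index 2, swap → [5, 17, 11, 19, 29, 20]
Insert 2:
  append 2 at index 6 → [5, 17, 11, 19, 29, 20, 2]
  2 < parent 11 at index 2, swap → [5, 17, 2, 19, 29, 20, 11]
  2 < parent 5 at index 0, swap → [2, 17, 5, 19, 29, 20, 11]
Insert 24:
  append 24 at index 7 → [2, 17, 5, 19, 29, 20, 11, 24] (no swap needed)

[2, 17, 5, 19, 29, 20, 11, 24]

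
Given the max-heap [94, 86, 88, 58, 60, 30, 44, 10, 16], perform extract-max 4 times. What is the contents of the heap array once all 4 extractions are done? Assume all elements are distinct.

[58, 30, 44, 16, 10]

extract-max #1 returns 94:
  remove root 94; move last element 16 to root → [16, 86, 88, 58, 60, 30, 44, 10]
  16 vs larger child 88 at index 2, swap → [88, 86, 16, 58, 60, 30, 44, 10]
  16 vs larger child 44 at index 6, swap → [88, 86, 44, 58, 60, 30, 16, 10]
extract-max #2 returns 88:
  remove root 88; move last element 10 to root → [10, 86, 44, 58, 60, 30, 16]
  10 vs larger child 86 at index 1, swap → [86, 10, 44, 58, 60, 30, 16]
  10 vs larger child 60 at index 4, swap → [86, 60, 44, 58, 10, 30, 16]
extract-max #3 returns 86:
  remove root 86; move last element 16 to root → [16, 60, 44, 58, 10, 30]
  16 vs larger child 60 at index 1, swap → [60, 16, 44, 58, 10, 30]
  16 vs larger child 58 at index 3, swap → [60, 58, 44, 16, 10, 30]
extract-max #4 returns 60:
  remove root 60; move last element 30 to root → [30, 58, 44, 16, 10]
  30 vs larger child 58 at index 1, swap → [58, 30, 44, 16, 10]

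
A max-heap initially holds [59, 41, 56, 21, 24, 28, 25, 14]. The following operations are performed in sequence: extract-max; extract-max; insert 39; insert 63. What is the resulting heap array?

extract-max → returns 59:
  remove root 59; move last element 14 to root → [14, 41, 56, 21, 24, 28, 25]
  14 vs larger child 56 at index 2, swap → [56, 41, 14, 21, 24, 28, 25]
  14 vs larger child 28 at index 5, swap → [56, 41, 28, 21, 24, 14, 25]
extract-max → returns 56:
  remove root 56; move last element 25 to root → [25, 41, 28, 21, 24, 14]
  25 vs larger child 41 at index 1, swap → [41, 25, 28, 21, 24, 14]
insert 39:
  append 39 at index 6 → [41, 25, 28, 21, 24, 14, 39]
  39 > parent 28 at index 2, swap → [41, 25, 39, 21, 24, 14, 28]
insert 63:
  append 63 at index 7 → [41, 25, 39, 21, 24, 14, 28, 63]
  63 > parent 21 at index 3, swap → [41, 25, 39, 63, 24, 14, 28, 21]
  63 > parent 25 at index 1, swap → [41, 63, 39, 25, 24, 14, 28, 21]
  63 > parent 41 at index 0, swap → [63, 41, 39, 25, 24, 14, 28, 21]

[63, 41, 39, 25, 24, 14, 28, 21]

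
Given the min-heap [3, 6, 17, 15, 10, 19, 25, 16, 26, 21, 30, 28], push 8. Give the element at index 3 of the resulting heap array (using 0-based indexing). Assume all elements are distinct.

append 8 at index 12 → [3, 6, 17, 15, 10, 19, 25, 16, 26, 21, 30, 28, 8]
8 < parent 19 at index 5, swap → [3, 6, 17, 15, 10, 8, 25, 16, 26, 21, 30, 28, 19]
8 < parent 17 at index 2, swap → [3, 6, 8, 15, 10, 17, 25, 16, 26, 21, 30, 28, 19]
resulting array: [3, 6, 8, 15, 10, 17, 25, 16, 26, 21, 30, 28, 19]

15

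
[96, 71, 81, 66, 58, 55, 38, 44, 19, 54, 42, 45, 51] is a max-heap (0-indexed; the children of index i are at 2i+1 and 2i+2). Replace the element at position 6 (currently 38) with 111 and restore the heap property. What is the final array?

[111, 71, 96, 66, 58, 55, 81, 44, 19, 54, 42, 45, 51]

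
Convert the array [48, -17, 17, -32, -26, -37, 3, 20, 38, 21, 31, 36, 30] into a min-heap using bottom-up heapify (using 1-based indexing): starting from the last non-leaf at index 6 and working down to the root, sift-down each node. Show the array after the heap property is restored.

sift down from index 6: already satisfies heap property
sift down from index 5: already satisfies heap property
sift down from index 4: already satisfies heap property
sift down from index 3:
  17 vs smaller child -37 at index 6, swap → [48, -17, -37, -32, -26, 17, 3, 20, 38, 21, 31, 36, 30]
sift down from index 2:
  -17 vs smaller child -32 at index 4, swap → [48, -32, -37, -17, -26, 17, 3, 20, 38, 21, 31, 36, 30]
sift down from index 1:
  48 vs smaller child -37 at index 3, swap → [-37, -32, 48, -17, -26, 17, 3, 20, 38, 21, 31, 36, 30]
  48 vs smaller child 3 at index 7, swap → [-37, -32, 3, -17, -26, 17, 48, 20, 38, 21, 31, 36, 30]

[-37, -32, 3, -17, -26, 17, 48, 20, 38, 21, 31, 36, 30]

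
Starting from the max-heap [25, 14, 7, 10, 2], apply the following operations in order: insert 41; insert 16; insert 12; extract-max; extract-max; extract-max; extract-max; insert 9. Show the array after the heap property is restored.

[12, 9, 10, 2, 7]

insert 41:
  append 41 at index 5 → [25, 14, 7, 10, 2, 41]
  41 > parent 7 at index 2, swap → [25, 14, 41, 10, 2, 7]
  41 > parent 25 at index 0, swap → [41, 14, 25, 10, 2, 7]
insert 16:
  append 16 at index 6 → [41, 14, 25, 10, 2, 7, 16] (no swap needed)
insert 12:
  append 12 at index 7 → [41, 14, 25, 10, 2, 7, 16, 12]
  12 > parent 10 at index 3, swap → [41, 14, 25, 12, 2, 7, 16, 10]
extract-max → returns 41:
  remove root 41; move last element 10 to root → [10, 14, 25, 12, 2, 7, 16]
  10 vs larger child 25 at index 2, swap → [25, 14, 10, 12, 2, 7, 16]
  10 vs larger child 16 at index 6, swap → [25, 14, 16, 12, 2, 7, 10]
extract-max → returns 25:
  remove root 25; move last element 10 to root → [10, 14, 16, 12, 2, 7]
  10 vs larger child 16 at index 2, swap → [16, 14, 10, 12, 2, 7]
extract-max → returns 16:
  remove root 16; move last element 7 to root → [7, 14, 10, 12, 2]
  7 vs larger child 14 at index 1, swap → [14, 7, 10, 12, 2]
  7 vs larger child 12 at index 3, swap → [14, 12, 10, 7, 2]
extract-max → returns 14:
  remove root 14; move last element 2 to root → [2, 12, 10, 7]
  2 vs larger child 12 at index 1, swap → [12, 2, 10, 7]
  2 vs only child 7 at index 3, swap → [12, 7, 10, 2]
insert 9:
  append 9 at index 4 → [12, 7, 10, 2, 9]
  9 > parent 7 at index 1, swap → [12, 9, 10, 2, 7]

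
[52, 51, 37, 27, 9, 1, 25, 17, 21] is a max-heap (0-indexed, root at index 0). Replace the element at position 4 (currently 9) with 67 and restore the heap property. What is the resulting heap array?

[67, 52, 37, 27, 51, 1, 25, 17, 21]

set index 4 from 9 to 67 → [52, 51, 37, 27, 67, 1, 25, 17, 21]
67 > parent 51 at index 1, swap → [52, 67, 37, 27, 51, 1, 25, 17, 21]
67 > parent 52 at index 0, swap → [67, 52, 37, 27, 51, 1, 25, 17, 21]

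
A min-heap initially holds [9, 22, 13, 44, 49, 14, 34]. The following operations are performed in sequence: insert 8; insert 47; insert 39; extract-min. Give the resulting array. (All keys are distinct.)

[9, 22, 13, 44, 39, 14, 34, 49, 47]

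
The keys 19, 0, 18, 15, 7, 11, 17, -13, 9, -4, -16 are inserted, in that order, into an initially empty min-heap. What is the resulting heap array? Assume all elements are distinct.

[-16, -13, 11, 7, -4, 18, 17, 19, 9, 15, 0]

Insert 19:
  append 19 at index 0 → [19] (no swap needed)
Insert 0:
  append 0 at index 1 → [19, 0]
  0 < parent 19 at index 0, swap → [0, 19]
Insert 18:
  append 18 at index 2 → [0, 19, 18] (no swap needed)
Insert 15:
  append 15 at index 3 → [0, 19, 18, 15]
  15 < parent 19 at index 1, swap → [0, 15, 18, 19]
Insert 7:
  append 7 at index 4 → [0, 15, 18, 19, 7]
  7 < parent 15 at index 1, swap → [0, 7, 18, 19, 15]
Insert 11:
  append 11 at index 5 → [0, 7, 18, 19, 15, 11]
  11 < parent 18 at index 2, swap → [0, 7, 11, 19, 15, 18]
Insert 17:
  append 17 at index 6 → [0, 7, 11, 19, 15, 18, 17] (no swap needed)
Insert -13:
  append -13 at index 7 → [0, 7, 11, 19, 15, 18, 17, -13]
  -13 < parent 19 at index 3, swap → [0, 7, 11, -13, 15, 18, 17, 19]
  -13 < parent 7 at index 1, swap → [0, -13, 11, 7, 15, 18, 17, 19]
  -13 < parent 0 at index 0, swap → [-13, 0, 11, 7, 15, 18, 17, 19]
Insert 9:
  append 9 at index 8 → [-13, 0, 11, 7, 15, 18, 17, 19, 9] (no swap needed)
Insert -4:
  append -4 at index 9 → [-13, 0, 11, 7, 15, 18, 17, 19, 9, -4]
  -4 < parent 15 at index 4, swap → [-13, 0, 11, 7, -4, 18, 17, 19, 9, 15]
  -4 < parent 0 at index 1, swap → [-13, -4, 11, 7, 0, 18, 17, 19, 9, 15]
Insert -16:
  append -16 at index 10 → [-13, -4, 11, 7, 0, 18, 17, 19, 9, 15, -16]
  -16 < parent 0 at index 4, swap → [-13, -4, 11, 7, -16, 18, 17, 19, 9, 15, 0]
  -16 < parent -4 at index 1, swap → [-13, -16, 11, 7, -4, 18, 17, 19, 9, 15, 0]
  -16 < parent -13 at index 0, swap → [-16, -13, 11, 7, -4, 18, 17, 19, 9, 15, 0]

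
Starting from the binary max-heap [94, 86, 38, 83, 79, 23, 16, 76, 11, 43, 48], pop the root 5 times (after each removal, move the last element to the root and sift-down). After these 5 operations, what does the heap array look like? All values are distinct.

[48, 43, 38, 11, 16, 23]

extract-max #1 returns 94:
  remove root 94; move last element 48 to root → [48, 86, 38, 83, 79, 23, 16, 76, 11, 43]
  48 vs larger child 86 at index 1, swap → [86, 48, 38, 83, 79, 23, 16, 76, 11, 43]
  48 vs larger child 83 at index 3, swap → [86, 83, 38, 48, 79, 23, 16, 76, 11, 43]
  48 vs larger child 76 at index 7, swap → [86, 83, 38, 76, 79, 23, 16, 48, 11, 43]
extract-max #2 returns 86:
  remove root 86; move last element 43 to root → [43, 83, 38, 76, 79, 23, 16, 48, 11]
  43 vs larger child 83 at index 1, swap → [83, 43, 38, 76, 79, 23, 16, 48, 11]
  43 vs larger child 79 at index 4, swap → [83, 79, 38, 76, 43, 23, 16, 48, 11]
extract-max #3 returns 83:
  remove root 83; move last element 11 to root → [11, 79, 38, 76, 43, 23, 16, 48]
  11 vs larger child 79 at index 1, swap → [79, 11, 38, 76, 43, 23, 16, 48]
  11 vs larger child 76 at index 3, swap → [79, 76, 38, 11, 43, 23, 16, 48]
  11 vs only child 48 at index 7, swap → [79, 76, 38, 48, 43, 23, 16, 11]
extract-max #4 returns 79:
  remove root 79; move last element 11 to root → [11, 76, 38, 48, 43, 23, 16]
  11 vs larger child 76 at index 1, swap → [76, 11, 38, 48, 43, 23, 16]
  11 vs larger child 48 at index 3, swap → [76, 48, 38, 11, 43, 23, 16]
extract-max #5 returns 76:
  remove root 76; move last element 16 to root → [16, 48, 38, 11, 43, 23]
  16 vs larger child 48 at index 1, swap → [48, 16, 38, 11, 43, 23]
  16 vs larger child 43 at index 4, swap → [48, 43, 38, 11, 16, 23]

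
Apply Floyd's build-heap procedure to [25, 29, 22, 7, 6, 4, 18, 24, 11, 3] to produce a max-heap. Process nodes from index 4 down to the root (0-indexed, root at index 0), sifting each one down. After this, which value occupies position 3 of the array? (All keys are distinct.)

sift down from index 4: already satisfies heap property
sift down from index 3:
  7 vs larger child 24 at index 7, swap → [25, 29, 22, 24, 6, 4, 18, 7, 11, 3]
sift down from index 2: already satisfies heap property
sift down from index 1: already satisfies heap property
sift down from index 0:
  25 vs larger child 29 at index 1, swap → [29, 25, 22, 24, 6, 4, 18, 7, 11, 3]
resulting array: [29, 25, 22, 24, 6, 4, 18, 7, 11, 3]

24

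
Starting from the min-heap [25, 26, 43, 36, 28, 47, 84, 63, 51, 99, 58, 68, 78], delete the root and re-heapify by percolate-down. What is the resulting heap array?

remove root 25; move last element 78 to root → [78, 26, 43, 36, 28, 47, 84, 63, 51, 99, 58, 68]
78 vs smaller child 26 at index 1, swap → [26, 78, 43, 36, 28, 47, 84, 63, 51, 99, 58, 68]
78 vs smaller child 28 at index 4, swap → [26, 28, 43, 36, 78, 47, 84, 63, 51, 99, 58, 68]
78 vs smaller child 58 at index 10, swap → [26, 28, 43, 36, 58, 47, 84, 63, 51, 99, 78, 68]

[26, 28, 43, 36, 58, 47, 84, 63, 51, 99, 78, 68]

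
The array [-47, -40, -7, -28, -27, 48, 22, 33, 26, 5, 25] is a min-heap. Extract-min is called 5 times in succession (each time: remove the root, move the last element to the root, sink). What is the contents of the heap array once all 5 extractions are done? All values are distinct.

extract-min #1 returns -47:
  remove root -47; move last element 25 to root → [25, -40, -7, -28, -27, 48, 22, 33, 26, 5]
  25 vs smaller child -40 at index 1, swap → [-40, 25, -7, -28, -27, 48, 22, 33, 26, 5]
  25 vs smaller child -28 at index 3, swap → [-40, -28, -7, 25, -27, 48, 22, 33, 26, 5]
extract-min #2 returns -40:
  remove root -40; move last element 5 to root → [5, -28, -7, 25, -27, 48, 22, 33, 26]
  5 vs smaller child -28 at index 1, swap → [-28, 5, -7, 25, -27, 48, 22, 33, 26]
  5 vs smaller child -27 at index 4, swap → [-28, -27, -7, 25, 5, 48, 22, 33, 26]
extract-min #3 returns -28:
  remove root -28; move last element 26 to root → [26, -27, -7, 25, 5, 48, 22, 33]
  26 vs smaller child -27 at index 1, swap → [-27, 26, -7, 25, 5, 48, 22, 33]
  26 vs smaller child 5 at index 4, swap → [-27, 5, -7, 25, 26, 48, 22, 33]
extract-min #4 returns -27:
  remove root -27; move last element 33 to root → [33, 5, -7, 25, 26, 48, 22]
  33 vs smaller child -7 at index 2, swap → [-7, 5, 33, 25, 26, 48, 22]
  33 vs smaller child 22 at index 6, swap → [-7, 5, 22, 25, 26, 48, 33]
extract-min #5 returns -7:
  remove root -7; move last element 33 to root → [33, 5, 22, 25, 26, 48]
  33 vs smaller child 5 at index 1, swap → [5, 33, 22, 25, 26, 48]
  33 vs smaller child 25 at index 3, swap → [5, 25, 22, 33, 26, 48]

[5, 25, 22, 33, 26, 48]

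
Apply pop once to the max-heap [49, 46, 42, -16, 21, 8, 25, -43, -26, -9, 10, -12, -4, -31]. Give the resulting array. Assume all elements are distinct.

[46, 21, 42, -16, 10, 8, 25, -43, -26, -9, -31, -12, -4]

remove root 49; move last element -31 to root → [-31, 46, 42, -16, 21, 8, 25, -43, -26, -9, 10, -12, -4]
-31 vs larger child 46 at index 1, swap → [46, -31, 42, -16, 21, 8, 25, -43, -26, -9, 10, -12, -4]
-31 vs larger child 21 at index 4, swap → [46, 21, 42, -16, -31, 8, 25, -43, -26, -9, 10, -12, -4]
-31 vs larger child 10 at index 10, swap → [46, 21, 42, -16, 10, 8, 25, -43, -26, -9, -31, -12, -4]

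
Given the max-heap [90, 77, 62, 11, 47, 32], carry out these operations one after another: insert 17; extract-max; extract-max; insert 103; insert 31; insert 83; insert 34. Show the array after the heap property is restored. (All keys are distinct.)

insert 17:
  append 17 at index 6 → [90, 77, 62, 11, 47, 32, 17] (no swap needed)
extract-max → returns 90:
  remove root 90; move last element 17 to root → [17, 77, 62, 11, 47, 32]
  17 vs larger child 77 at index 1, swap → [77, 17, 62, 11, 47, 32]
  17 vs larger child 47 at index 4, swap → [77, 47, 62, 11, 17, 32]
extract-max → returns 77:
  remove root 77; move last element 32 to root → [32, 47, 62, 11, 17]
  32 vs larger child 62 at index 2, swap → [62, 47, 32, 11, 17]
insert 103:
  append 103 at index 5 → [62, 47, 32, 11, 17, 103]
  103 > parent 32 at index 2, swap → [62, 47, 103, 11, 17, 32]
  103 > parent 62 at index 0, swap → [103, 47, 62, 11, 17, 32]
insert 31:
  append 31 at index 6 → [103, 47, 62, 11, 17, 32, 31] (no swap needed)
insert 83:
  append 83 at index 7 → [103, 47, 62, 11, 17, 32, 31, 83]
  83 > parent 11 at index 3, swap → [103, 47, 62, 83, 17, 32, 31, 11]
  83 > parent 47 at index 1, swap → [103, 83, 62, 47, 17, 32, 31, 11]
insert 34:
  append 34 at index 8 → [103, 83, 62, 47, 17, 32, 31, 11, 34] (no swap needed)

[103, 83, 62, 47, 17, 32, 31, 11, 34]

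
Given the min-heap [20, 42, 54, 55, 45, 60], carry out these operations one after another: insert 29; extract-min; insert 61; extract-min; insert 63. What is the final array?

[42, 45, 54, 55, 61, 60, 63]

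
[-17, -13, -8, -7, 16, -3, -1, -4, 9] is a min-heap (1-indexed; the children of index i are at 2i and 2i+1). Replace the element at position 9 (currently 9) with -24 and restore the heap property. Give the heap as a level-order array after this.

[-24, -17, -8, -13, 16, -3, -1, -4, -7]

set index 9 from 9 to -24 → [-17, -13, -8, -7, 16, -3, -1, -4, -24]
-24 < parent -7 at index 4, swap → [-17, -13, -8, -24, 16, -3, -1, -4, -7]
-24 < parent -13 at index 2, swap → [-17, -24, -8, -13, 16, -3, -1, -4, -7]
-24 < parent -17 at index 1, swap → [-24, -17, -8, -13, 16, -3, -1, -4, -7]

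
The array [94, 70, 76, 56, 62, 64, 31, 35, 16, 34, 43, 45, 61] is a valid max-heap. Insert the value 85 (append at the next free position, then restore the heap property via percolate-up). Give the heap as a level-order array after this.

[94, 70, 85, 56, 62, 64, 76, 35, 16, 34, 43, 45, 61, 31]

append 85 at index 13 → [94, 70, 76, 56, 62, 64, 31, 35, 16, 34, 43, 45, 61, 85]
85 > parent 31 at index 6, swap → [94, 70, 76, 56, 62, 64, 85, 35, 16, 34, 43, 45, 61, 31]
85 > parent 76 at index 2, swap → [94, 70, 85, 56, 62, 64, 76, 35, 16, 34, 43, 45, 61, 31]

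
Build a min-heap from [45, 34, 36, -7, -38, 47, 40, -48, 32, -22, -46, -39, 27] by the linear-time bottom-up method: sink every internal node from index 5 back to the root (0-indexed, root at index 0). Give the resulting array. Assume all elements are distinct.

[-48, -46, -39, -7, -38, 27, 40, 34, 32, -22, 45, 47, 36]

sift down from index 5:
  47 vs smaller child -39 at index 11, swap → [45, 34, 36, -7, -38, -39, 40, -48, 32, -22, -46, 47, 27]
sift down from index 4:
  -38 vs smaller child -46 at index 10, swap → [45, 34, 36, -7, -46, -39, 40, -48, 32, -22, -38, 47, 27]
sift down from index 3:
  -7 vs smaller child -48 at index 7, swap → [45, 34, 36, -48, -46, -39, 40, -7, 32, -22, -38, 47, 27]
sift down from index 2:
  36 vs smaller child -39 at index 5, swap → [45, 34, -39, -48, -46, 36, 40, -7, 32, -22, -38, 47, 27]
  36 vs smaller child 27 at index 12, swap → [45, 34, -39, -48, -46, 27, 40, -7, 32, -22, -38, 47, 36]
sift down from index 1:
  34 vs smaller child -48 at index 3, swap → [45, -48, -39, 34, -46, 27, 40, -7, 32, -22, -38, 47, 36]
  34 vs smaller child -7 at index 7, swap → [45, -48, -39, -7, -46, 27, 40, 34, 32, -22, -38, 47, 36]
sift down from index 0:
  45 vs smaller child -48 at index 1, swap → [-48, 45, -39, -7, -46, 27, 40, 34, 32, -22, -38, 47, 36]
  45 vs smaller child -46 at index 4, swap → [-48, -46, -39, -7, 45, 27, 40, 34, 32, -22, -38, 47, 36]
  45 vs smaller child -38 at index 10, swap → [-48, -46, -39, -7, -38, 27, 40, 34, 32, -22, 45, 47, 36]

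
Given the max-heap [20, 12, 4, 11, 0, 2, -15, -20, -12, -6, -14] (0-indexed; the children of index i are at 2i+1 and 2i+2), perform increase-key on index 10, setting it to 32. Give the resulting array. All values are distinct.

[32, 20, 4, 11, 12, 2, -15, -20, -12, -6, 0]

set index 10 from -14 to 32 → [20, 12, 4, 11, 0, 2, -15, -20, -12, -6, 32]
32 > parent 0 at index 4, swap → [20, 12, 4, 11, 32, 2, -15, -20, -12, -6, 0]
32 > parent 12 at index 1, swap → [20, 32, 4, 11, 12, 2, -15, -20, -12, -6, 0]
32 > parent 20 at index 0, swap → [32, 20, 4, 11, 12, 2, -15, -20, -12, -6, 0]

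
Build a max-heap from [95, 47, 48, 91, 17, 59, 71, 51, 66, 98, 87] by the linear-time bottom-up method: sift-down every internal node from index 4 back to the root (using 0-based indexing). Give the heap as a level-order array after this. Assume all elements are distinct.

sift down from index 4:
  17 vs larger child 98 at index 9, swap → [95, 47, 48, 91, 98, 59, 71, 51, 66, 17, 87]
sift down from index 3: already satisfies heap property
sift down from index 2:
  48 vs larger child 71 at index 6, swap → [95, 47, 71, 91, 98, 59, 48, 51, 66, 17, 87]
sift down from index 1:
  47 vs larger child 98 at index 4, swap → [95, 98, 71, 91, 47, 59, 48, 51, 66, 17, 87]
  47 vs larger child 87 at index 10, swap → [95, 98, 71, 91, 87, 59, 48, 51, 66, 17, 47]
sift down from index 0:
  95 vs larger child 98 at index 1, swap → [98, 95, 71, 91, 87, 59, 48, 51, 66, 17, 47]

[98, 95, 71, 91, 87, 59, 48, 51, 66, 17, 47]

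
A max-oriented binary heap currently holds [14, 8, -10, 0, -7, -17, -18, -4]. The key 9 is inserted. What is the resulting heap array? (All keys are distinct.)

append 9 at index 8 → [14, 8, -10, 0, -7, -17, -18, -4, 9]
9 > parent 0 at index 3, swap → [14, 8, -10, 9, -7, -17, -18, -4, 0]
9 > parent 8 at index 1, swap → [14, 9, -10, 8, -7, -17, -18, -4, 0]

[14, 9, -10, 8, -7, -17, -18, -4, 0]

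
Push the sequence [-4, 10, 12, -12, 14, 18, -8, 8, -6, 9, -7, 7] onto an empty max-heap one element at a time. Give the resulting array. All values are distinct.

Insert -4:
  append -4 at index 0 → [-4] (no swap needed)
Insert 10:
  append 10 at index 1 → [-4, 10]
  10 > parent -4 at index 0, swap → [10, -4]
Insert 12:
  append 12 at index 2 → [10, -4, 12]
  12 > parent 10 at index 0, swap → [12, -4, 10]
Insert -12:
  append -12 at index 3 → [12, -4, 10, -12] (no swap needed)
Insert 14:
  append 14 at index 4 → [12, -4, 10, -12, 14]
  14 > parent -4 at index 1, swap → [12, 14, 10, -12, -4]
  14 > parent 12 at index 0, swap → [14, 12, 10, -12, -4]
Insert 18:
  append 18 at index 5 → [14, 12, 10, -12, -4, 18]
  18 > parent 10 at index 2, swap → [14, 12, 18, -12, -4, 10]
  18 > parent 14 at index 0, swap → [18, 12, 14, -12, -4, 10]
Insert -8:
  append -8 at index 6 → [18, 12, 14, -12, -4, 10, -8] (no swap needed)
Insert 8:
  append 8 at index 7 → [18, 12, 14, -12, -4, 10, -8, 8]
  8 > parent -12 at index 3, swap → [18, 12, 14, 8, -4, 10, -8, -12]
Insert -6:
  append -6 at index 8 → [18, 12, 14, 8, -4, 10, -8, -12, -6] (no swap needed)
Insert 9:
  append 9 at index 9 → [18, 12, 14, 8, -4, 10, -8, -12, -6, 9]
  9 > parent -4 at index 4, swap → [18, 12, 14, 8, 9, 10, -8, -12, -6, -4]
Insert -7:
  append -7 at index 10 → [18, 12, 14, 8, 9, 10, -8, -12, -6, -4, -7] (no swap needed)
Insert 7:
  append 7 at index 11 → [18, 12, 14, 8, 9, 10, -8, -12, -6, -4, -7, 7] (no swap needed)

[18, 12, 14, 8, 9, 10, -8, -12, -6, -4, -7, 7]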